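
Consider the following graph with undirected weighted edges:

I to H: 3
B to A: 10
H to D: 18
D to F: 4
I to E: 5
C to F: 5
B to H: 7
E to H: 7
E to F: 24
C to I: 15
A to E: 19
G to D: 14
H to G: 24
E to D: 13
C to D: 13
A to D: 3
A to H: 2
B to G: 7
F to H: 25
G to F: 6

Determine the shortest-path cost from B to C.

Enumerating some paths:
B - G - F - C: 7+6+5 = 18
B - H - A - D - F - C: 7+2+3+4+5 = 21
B - A - D - F - C: 10+3+4+5 = 22
The minimum is 18 via B - G - F - C.

18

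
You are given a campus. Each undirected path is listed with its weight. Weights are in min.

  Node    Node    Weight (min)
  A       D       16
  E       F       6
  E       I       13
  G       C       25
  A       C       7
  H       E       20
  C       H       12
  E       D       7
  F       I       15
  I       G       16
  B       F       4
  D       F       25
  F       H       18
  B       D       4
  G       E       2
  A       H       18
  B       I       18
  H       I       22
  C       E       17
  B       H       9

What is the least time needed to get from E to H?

19 min

Settle nodes by increasing distance from E:
E: 0
G: 2  (via E)
F: 6  (via E)
D: 7  (via E)
B: 10  (via F)
I: 13  (via E)
C: 17  (via E)
H: 19  (via B)
Shortest route: E–F–B–H = 19 min.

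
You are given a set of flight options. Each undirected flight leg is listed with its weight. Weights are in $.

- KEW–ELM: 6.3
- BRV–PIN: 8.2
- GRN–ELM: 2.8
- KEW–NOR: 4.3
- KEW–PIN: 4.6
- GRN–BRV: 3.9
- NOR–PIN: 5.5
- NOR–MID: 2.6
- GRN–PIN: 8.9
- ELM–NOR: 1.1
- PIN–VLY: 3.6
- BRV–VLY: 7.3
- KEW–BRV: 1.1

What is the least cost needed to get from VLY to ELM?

$10.2

Candidate routes:
VLY - BRV - GRN - ELM: 7.3+3.9+2.8 = 14
VLY - BRV - KEW - NOR - ELM: 7.3+1.1+4.3+1.1 = 13.8
VLY - PIN - NOR - ELM: 3.6+5.5+1.1 = 10.2
VLY - PIN - KEW - NOR - ELM: 3.6+4.6+4.3+1.1 = 13.6
Cheapest is VLY - PIN - NOR - ELM at $10.2.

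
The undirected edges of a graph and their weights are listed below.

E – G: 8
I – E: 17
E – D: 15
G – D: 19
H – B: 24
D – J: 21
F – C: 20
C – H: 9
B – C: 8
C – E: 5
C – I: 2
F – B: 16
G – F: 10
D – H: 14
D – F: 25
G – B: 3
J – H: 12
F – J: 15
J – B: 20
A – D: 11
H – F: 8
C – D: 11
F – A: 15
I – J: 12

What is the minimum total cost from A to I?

24

Enumerating some paths:
A–D–E–C–I: 11+15+5+2 = 33
A–D–C–I: 11+11+2 = 24
A–F–H–C–I: 15+8+9+2 = 34
The minimum is 24 via A–D–C–I.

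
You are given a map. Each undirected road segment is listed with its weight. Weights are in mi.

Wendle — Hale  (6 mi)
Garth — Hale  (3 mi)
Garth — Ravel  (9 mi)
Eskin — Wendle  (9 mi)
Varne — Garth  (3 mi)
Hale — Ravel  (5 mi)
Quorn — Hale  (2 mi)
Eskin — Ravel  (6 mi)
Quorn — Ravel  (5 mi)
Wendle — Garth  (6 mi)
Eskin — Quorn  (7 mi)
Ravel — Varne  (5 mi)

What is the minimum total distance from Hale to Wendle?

6 mi

Shortest distances from Hale:
Hale: 0
Quorn: 2  (via Hale)
Garth: 3  (via Hale)
Ravel: 5  (via Hale)
Varne: 6  (via Garth)
Wendle: 6  (via Hale)
Shortest route: Hale → Wendle = 6 mi.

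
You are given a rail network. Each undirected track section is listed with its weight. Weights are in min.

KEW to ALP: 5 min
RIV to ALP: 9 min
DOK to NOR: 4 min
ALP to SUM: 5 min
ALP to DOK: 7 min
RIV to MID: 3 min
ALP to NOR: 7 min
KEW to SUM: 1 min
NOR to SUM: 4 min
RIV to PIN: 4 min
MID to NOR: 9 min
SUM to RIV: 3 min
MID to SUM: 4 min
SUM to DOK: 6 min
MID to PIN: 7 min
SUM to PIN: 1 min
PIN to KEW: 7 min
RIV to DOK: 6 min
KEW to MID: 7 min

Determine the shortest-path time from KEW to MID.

Settle nodes by increasing distance from KEW:
KEW: 0
SUM: 1  (via KEW)
PIN: 2  (via SUM)
RIV: 4  (via SUM)
ALP: 5  (via KEW)
MID: 5  (via SUM)
Shortest route: KEW → SUM → MID = 5 min.

5 min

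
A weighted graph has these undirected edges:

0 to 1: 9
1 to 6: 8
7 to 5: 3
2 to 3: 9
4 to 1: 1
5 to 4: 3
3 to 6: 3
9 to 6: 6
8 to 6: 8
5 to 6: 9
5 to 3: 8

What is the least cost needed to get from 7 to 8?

Settle nodes by increasing distance from 7:
7: 0
5: 3  (via 7)
4: 6  (via 5)
1: 7  (via 4)
3: 11  (via 5)
6: 12  (via 5)
0: 16  (via 1)
9: 18  (via 6)
2: 20  (via 3)
8: 20  (via 6)
Shortest route: 7 → 5 → 6 → 8 = 20.

20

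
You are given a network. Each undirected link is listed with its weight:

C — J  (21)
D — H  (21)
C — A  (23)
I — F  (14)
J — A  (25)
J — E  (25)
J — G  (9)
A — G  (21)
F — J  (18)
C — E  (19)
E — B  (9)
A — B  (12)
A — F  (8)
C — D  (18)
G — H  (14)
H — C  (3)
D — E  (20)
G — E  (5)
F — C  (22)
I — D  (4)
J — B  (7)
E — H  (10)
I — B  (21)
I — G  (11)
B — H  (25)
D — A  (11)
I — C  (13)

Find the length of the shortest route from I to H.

16

Compare a few routes:
I–D–H: 4+21 = 25
I–C–H: 13+3 = 16
The minimum is 16 via I–C–H.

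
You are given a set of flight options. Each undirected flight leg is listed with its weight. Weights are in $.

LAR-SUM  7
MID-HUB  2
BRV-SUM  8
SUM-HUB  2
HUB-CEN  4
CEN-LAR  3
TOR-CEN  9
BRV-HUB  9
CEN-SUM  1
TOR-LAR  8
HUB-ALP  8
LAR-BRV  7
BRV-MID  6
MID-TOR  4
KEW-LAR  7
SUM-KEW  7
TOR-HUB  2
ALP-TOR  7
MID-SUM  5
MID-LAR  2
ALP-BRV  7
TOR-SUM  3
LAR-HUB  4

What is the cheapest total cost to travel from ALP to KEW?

Compare a few routes:
ALP - TOR - SUM - KEW: 7+3+7 = 17
ALP - TOR - HUB - SUM - KEW: 7+2+2+7 = 18
ALP - HUB - LAR - KEW: 8+4+7 = 19
ALP - HUB - MID - LAR - KEW: 8+2+2+7 = 19
Cheapest is ALP - TOR - SUM - KEW at $17.

$17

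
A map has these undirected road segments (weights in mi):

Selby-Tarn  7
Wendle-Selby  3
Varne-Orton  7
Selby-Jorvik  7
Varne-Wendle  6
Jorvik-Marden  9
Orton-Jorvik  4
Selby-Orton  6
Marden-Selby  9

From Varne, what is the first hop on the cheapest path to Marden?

Candidate routes:
Varne → Orton → Jorvik → Marden: 7+4+9 = 20
Varne → Wendle → Selby → Marden: 6+3+9 = 18
Varne → Orton → Selby → Marden: 7+6+9 = 22
Cheapest is Varne → Wendle → Selby → Marden at 18 mi.
So from Varne the first move is to Wendle.

Wendle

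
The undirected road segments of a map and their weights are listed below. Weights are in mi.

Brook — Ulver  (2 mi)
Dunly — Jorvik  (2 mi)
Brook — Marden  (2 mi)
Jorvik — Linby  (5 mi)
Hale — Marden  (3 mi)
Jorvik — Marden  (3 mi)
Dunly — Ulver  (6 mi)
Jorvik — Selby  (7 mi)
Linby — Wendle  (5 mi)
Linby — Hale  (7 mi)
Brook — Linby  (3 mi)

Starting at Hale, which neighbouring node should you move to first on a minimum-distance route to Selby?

Marden

Compare a few routes:
Hale - Marden - Jorvik - Selby: 3+3+7 = 13
Hale - Marden - Brook - Linby - Jorvik - Selby: 3+2+3+5+7 = 20
Hale - Linby - Jorvik - Selby: 7+5+7 = 19
The minimum is 13 mi via Hale - Marden - Jorvik - Selby.
So from Hale the first move is to Marden.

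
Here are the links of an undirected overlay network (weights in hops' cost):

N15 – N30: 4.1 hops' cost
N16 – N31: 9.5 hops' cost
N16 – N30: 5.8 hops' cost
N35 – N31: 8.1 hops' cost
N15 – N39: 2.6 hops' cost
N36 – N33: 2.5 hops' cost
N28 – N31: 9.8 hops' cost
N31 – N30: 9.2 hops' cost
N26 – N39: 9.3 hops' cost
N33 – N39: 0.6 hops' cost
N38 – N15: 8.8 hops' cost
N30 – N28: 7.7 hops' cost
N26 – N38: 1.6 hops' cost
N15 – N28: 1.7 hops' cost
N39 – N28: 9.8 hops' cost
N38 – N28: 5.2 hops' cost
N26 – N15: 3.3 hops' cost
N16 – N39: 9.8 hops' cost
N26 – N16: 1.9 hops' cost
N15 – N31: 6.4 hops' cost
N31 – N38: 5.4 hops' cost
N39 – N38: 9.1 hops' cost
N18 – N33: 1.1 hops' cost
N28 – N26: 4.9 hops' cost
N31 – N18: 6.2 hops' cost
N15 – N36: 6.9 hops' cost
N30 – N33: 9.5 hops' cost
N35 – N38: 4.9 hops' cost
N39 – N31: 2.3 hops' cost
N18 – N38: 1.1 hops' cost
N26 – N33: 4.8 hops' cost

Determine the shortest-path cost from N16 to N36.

Shortest distances from N16:
N16: 0
N26: 1.9  (via N16)
N38: 3.5  (via N26)
N18: 4.6  (via N38)
N15: 5.2  (via N26)
N33: 5.7  (via N18)
N30: 5.8  (via N16)
N39: 6.3  (via N33)
N28: 6.8  (via N26)
N36: 8.2  (via N33)
Shortest route: N16–N26–N38–N18–N33–N36 = 8.2 hops' cost.

8.2 hops' cost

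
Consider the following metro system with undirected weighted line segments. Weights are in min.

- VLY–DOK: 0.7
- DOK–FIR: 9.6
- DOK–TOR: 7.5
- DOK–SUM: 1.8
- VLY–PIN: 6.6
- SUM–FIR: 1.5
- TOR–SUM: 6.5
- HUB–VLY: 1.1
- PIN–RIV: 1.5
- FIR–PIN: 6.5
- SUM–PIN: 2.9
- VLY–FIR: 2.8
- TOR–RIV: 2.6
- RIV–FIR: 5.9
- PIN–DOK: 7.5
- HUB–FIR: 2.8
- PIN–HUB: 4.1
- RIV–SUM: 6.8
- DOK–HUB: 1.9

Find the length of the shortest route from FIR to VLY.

2.8 min

Candidate routes:
FIR → SUM → DOK → VLY: 1.5+1.8+0.7 = 4
FIR → HUB → VLY: 2.8+1.1 = 3.9
FIR → VLY: 2.8 = 2.8
FIR → HUB → DOK → VLY: 2.8+1.9+0.7 = 5.4
Cheapest is FIR → VLY at 2.8 min.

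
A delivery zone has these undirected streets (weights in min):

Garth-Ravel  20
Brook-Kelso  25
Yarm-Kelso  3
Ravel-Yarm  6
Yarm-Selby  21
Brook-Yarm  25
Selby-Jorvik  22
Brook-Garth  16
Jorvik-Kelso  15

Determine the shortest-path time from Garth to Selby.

47 min

Settle nodes by increasing distance from Garth:
Garth: 0
Brook: 16  (via Garth)
Ravel: 20  (via Garth)
Yarm: 26  (via Ravel)
Kelso: 29  (via Yarm)
Jorvik: 44  (via Kelso)
Selby: 47  (via Yarm)
Shortest route: Garth–Ravel–Yarm–Selby = 47 min.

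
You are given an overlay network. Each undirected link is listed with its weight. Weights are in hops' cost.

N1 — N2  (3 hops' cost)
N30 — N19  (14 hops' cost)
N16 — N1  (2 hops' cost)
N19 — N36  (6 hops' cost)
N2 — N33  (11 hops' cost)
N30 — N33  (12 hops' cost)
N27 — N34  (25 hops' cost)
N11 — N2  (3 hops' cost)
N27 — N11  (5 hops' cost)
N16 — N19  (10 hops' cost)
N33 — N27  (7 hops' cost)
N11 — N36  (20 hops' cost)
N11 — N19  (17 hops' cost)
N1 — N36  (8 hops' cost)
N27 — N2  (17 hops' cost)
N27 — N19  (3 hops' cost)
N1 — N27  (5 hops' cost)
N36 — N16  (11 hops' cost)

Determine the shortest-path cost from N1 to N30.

22 hops' cost

Enumerating some paths:
N1–N27–N19–N30: 5+3+14 = 22
N1–N27–N33–N30: 5+7+12 = 24
N1–N2–N33–N30: 3+11+12 = 26
The minimum is 22 hops' cost via N1–N27–N19–N30.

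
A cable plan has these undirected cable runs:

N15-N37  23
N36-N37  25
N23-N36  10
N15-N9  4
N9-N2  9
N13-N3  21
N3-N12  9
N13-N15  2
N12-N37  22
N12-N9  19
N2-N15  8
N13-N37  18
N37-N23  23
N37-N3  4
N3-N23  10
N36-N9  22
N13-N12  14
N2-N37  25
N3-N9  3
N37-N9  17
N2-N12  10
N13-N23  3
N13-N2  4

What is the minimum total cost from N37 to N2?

16

Shortest distances from N37:
N37: 0
N3: 4  (via N37)
N9: 7  (via N3)
N15: 11  (via N9)
N12: 13  (via N3)
N13: 13  (via N15)
N23: 14  (via N3)
N2: 16  (via N9)
Shortest route: N37 → N3 → N9 → N2 = 16.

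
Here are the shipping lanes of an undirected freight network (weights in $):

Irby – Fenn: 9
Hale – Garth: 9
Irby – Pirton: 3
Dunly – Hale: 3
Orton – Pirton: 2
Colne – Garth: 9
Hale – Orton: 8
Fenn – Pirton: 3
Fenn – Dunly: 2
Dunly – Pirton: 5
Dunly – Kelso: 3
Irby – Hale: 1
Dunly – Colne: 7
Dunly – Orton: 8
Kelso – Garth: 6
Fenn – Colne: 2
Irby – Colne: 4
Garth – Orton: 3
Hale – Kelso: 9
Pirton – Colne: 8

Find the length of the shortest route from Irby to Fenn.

$6

Settle nodes by increasing distance from Irby:
Irby: 0
Hale: 1  (via Irby)
Pirton: 3  (via Irby)
Colne: 4  (via Irby)
Dunly: 4  (via Hale)
Orton: 5  (via Pirton)
Fenn: 6  (via Pirton)
Shortest route: Irby–Pirton–Fenn = $6.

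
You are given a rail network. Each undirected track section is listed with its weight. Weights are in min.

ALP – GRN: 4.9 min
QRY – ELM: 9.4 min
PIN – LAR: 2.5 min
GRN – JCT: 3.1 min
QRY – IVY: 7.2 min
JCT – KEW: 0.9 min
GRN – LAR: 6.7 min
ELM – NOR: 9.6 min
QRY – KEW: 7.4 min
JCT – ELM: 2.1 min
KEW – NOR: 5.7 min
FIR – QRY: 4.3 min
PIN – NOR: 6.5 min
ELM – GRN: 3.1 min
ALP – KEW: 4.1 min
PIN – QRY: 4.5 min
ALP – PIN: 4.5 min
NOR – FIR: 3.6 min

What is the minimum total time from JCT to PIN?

Running Dijkstra from JCT:
JCT: 0
KEW: 0.9  (via JCT)
ELM: 2.1  (via JCT)
GRN: 3.1  (via JCT)
ALP: 5  (via KEW)
NOR: 6.6  (via KEW)
QRY: 8.3  (via KEW)
PIN: 9.5  (via ALP)
Shortest route: JCT–KEW–ALP–PIN = 9.5 min.

9.5 min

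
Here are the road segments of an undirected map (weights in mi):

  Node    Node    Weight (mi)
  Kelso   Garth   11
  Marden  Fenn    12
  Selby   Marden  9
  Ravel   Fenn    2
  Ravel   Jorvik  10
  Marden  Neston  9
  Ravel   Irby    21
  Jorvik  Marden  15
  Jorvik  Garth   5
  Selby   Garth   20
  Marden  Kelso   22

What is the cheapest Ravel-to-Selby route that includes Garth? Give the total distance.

35 mi

Best Ravel to Garth: Ravel → Jorvik → Garth costing 15
Best Garth to Selby: Garth → Selby costing 20
Total via Garth: 15 + 20 = 35 mi.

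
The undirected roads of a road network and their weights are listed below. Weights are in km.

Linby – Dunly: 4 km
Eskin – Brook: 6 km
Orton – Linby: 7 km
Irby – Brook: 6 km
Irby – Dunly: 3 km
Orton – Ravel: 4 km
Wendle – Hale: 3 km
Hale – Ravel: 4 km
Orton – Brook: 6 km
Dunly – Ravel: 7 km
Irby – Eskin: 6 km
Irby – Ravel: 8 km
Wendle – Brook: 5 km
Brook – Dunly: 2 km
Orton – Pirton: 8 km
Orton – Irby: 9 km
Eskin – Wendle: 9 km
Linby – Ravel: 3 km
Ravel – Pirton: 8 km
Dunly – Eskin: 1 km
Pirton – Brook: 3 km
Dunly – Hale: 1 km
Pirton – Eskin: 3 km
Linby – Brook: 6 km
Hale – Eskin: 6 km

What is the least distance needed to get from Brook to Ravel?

Compare a few routes:
Brook–Dunly–Linby–Ravel: 2+4+3 = 9
Brook–Dunly–Ravel: 2+7 = 9
Brook–Linby–Ravel: 6+3 = 9
Brook–Dunly–Hale–Ravel: 2+1+4 = 7
Cheapest is Brook–Dunly–Hale–Ravel at 7 km.

7 km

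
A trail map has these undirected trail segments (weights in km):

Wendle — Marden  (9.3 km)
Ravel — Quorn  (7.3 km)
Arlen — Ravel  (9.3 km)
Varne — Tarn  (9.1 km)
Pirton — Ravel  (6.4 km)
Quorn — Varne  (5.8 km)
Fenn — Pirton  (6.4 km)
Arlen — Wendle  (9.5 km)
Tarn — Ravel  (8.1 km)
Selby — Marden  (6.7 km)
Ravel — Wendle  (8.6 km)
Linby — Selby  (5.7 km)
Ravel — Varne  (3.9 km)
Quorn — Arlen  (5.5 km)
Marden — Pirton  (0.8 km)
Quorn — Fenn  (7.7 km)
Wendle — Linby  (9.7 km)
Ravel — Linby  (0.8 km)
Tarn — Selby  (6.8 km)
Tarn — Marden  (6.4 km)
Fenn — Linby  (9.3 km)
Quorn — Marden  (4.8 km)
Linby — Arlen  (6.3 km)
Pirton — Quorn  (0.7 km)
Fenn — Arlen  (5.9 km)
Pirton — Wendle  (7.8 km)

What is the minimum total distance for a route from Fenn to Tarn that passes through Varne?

22 km

Best Fenn to Varne: Fenn–Pirton–Quorn–Varne costing 12.9
Best Varne to Tarn: Varne–Tarn costing 9.1
Total via Varne: 12.9 + 9.1 = 22 km.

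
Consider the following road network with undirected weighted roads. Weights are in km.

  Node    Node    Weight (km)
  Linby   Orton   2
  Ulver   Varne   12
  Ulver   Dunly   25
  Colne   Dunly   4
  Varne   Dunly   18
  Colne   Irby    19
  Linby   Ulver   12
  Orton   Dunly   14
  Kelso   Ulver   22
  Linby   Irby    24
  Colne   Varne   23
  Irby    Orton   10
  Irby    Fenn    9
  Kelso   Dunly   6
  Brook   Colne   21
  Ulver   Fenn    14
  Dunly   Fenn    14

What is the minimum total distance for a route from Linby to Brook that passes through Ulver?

Best Linby to Ulver: Linby–Ulver costing 12
Shortest Ulver→Brook: Ulver–Dunly–Colne–Brook = 50
Total via Ulver: 12 + 50 = 62 km.

62 km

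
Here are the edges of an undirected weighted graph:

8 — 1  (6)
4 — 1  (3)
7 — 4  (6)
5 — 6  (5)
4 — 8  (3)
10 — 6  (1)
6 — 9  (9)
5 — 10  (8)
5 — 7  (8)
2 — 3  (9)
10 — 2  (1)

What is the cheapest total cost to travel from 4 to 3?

30

Settle nodes by increasing distance from 4:
4: 0
1: 3  (via 4)
8: 3  (via 4)
7: 6  (via 4)
5: 14  (via 7)
6: 19  (via 5)
10: 20  (via 6)
2: 21  (via 10)
9: 28  (via 6)
3: 30  (via 2)
Shortest route: 4 → 7 → 5 → 6 → 10 → 2 → 3 = 30.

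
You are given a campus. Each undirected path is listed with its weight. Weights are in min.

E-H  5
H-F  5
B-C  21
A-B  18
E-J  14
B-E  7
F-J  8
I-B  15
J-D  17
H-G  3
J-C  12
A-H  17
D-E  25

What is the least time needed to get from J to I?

36 min

Settle nodes by increasing distance from J:
J: 0
F: 8  (via J)
C: 12  (via J)
H: 13  (via F)
E: 14  (via J)
G: 16  (via H)
D: 17  (via J)
B: 21  (via E)
A: 30  (via H)
I: 36  (via B)
Shortest route: J–E–B–I = 36 min.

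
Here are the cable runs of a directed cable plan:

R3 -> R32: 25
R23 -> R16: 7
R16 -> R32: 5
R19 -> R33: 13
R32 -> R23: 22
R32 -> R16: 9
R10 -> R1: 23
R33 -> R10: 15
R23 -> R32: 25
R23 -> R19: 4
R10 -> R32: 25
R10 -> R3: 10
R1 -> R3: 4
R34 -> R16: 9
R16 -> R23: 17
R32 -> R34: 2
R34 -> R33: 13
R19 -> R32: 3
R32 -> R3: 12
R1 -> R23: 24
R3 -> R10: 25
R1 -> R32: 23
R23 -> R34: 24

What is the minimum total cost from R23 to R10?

Enumerating some paths:
R23–R19–R33–R10: 4+13+15 = 32
R23–R19–R32–R34–R33–R10: 4+3+2+13+15 = 37
R23–R16–R32–R34–R33–R10: 7+5+2+13+15 = 42
The minimum is 32 via R23–R19–R33–R10.

32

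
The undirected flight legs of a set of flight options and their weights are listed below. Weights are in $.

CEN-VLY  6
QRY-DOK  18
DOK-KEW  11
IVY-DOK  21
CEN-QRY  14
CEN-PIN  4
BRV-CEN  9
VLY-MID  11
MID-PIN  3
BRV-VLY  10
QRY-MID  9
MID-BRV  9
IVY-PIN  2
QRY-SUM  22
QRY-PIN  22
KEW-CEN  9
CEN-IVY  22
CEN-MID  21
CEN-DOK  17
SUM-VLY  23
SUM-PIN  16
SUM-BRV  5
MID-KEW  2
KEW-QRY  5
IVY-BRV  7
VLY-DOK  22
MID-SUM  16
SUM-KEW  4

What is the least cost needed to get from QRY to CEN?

Candidate routes:
QRY → MID → KEW → CEN: 9+2+9 = 20
QRY → MID → PIN → CEN: 9+3+4 = 16
QRY → CEN: 14 = 14
The minimum is $14 via QRY → CEN.

$14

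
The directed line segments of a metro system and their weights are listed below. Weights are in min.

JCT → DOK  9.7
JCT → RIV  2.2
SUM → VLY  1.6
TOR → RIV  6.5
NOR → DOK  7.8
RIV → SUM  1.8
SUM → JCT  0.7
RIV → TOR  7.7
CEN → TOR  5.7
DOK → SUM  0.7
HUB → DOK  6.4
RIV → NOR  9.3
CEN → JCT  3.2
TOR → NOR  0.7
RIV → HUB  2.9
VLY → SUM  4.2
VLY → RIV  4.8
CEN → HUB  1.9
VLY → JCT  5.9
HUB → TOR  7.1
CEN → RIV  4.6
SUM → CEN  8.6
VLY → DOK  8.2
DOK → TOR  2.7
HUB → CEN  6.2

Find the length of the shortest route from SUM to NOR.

Enumerating some paths:
SUM - JCT - RIV - NOR: 0.7+2.2+9.3 = 12.2
SUM - JCT - RIV - TOR - NOR: 0.7+2.2+7.7+0.7 = 11.3
The minimum is 11.3 min via SUM - JCT - RIV - TOR - NOR.

11.3 min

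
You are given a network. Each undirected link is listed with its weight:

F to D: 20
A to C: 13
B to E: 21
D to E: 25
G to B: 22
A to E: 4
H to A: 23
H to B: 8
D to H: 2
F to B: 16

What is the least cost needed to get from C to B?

38

Settle nodes by increasing distance from C:
C: 0
A: 13  (via C)
E: 17  (via A)
H: 36  (via A)
B: 38  (via E)
Shortest route: C–A–E–B = 38.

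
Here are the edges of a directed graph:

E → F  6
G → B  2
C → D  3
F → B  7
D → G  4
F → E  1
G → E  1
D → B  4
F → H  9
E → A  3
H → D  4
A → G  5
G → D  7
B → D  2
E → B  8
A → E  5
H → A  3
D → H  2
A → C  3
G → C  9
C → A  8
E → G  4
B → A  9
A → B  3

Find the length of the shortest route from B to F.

13

Candidate routes:
B → D → H → A → G → E → F: 2+2+3+5+1+6 = 19
B → D → H → A → E → F: 2+2+3+5+6 = 18
B → D → G → E → F: 2+4+1+6 = 13
The minimum is 13 via B → D → G → E → F.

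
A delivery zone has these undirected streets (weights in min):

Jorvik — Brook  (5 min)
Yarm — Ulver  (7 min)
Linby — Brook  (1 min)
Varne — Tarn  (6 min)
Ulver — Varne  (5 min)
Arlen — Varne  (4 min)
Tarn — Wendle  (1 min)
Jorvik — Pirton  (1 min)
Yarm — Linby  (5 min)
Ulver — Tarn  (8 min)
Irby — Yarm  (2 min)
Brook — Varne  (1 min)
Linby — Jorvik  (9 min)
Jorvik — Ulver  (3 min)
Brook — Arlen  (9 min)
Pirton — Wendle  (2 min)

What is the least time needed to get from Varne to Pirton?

7 min

Settle nodes by increasing distance from Varne:
Varne: 0
Brook: 1  (via Varne)
Linby: 2  (via Brook)
Arlen: 4  (via Varne)
Ulver: 5  (via Varne)
Tarn: 6  (via Varne)
Jorvik: 6  (via Brook)
Yarm: 7  (via Linby)
Wendle: 7  (via Tarn)
Pirton: 7  (via Jorvik)
Shortest route: Varne–Brook–Jorvik–Pirton = 7 min.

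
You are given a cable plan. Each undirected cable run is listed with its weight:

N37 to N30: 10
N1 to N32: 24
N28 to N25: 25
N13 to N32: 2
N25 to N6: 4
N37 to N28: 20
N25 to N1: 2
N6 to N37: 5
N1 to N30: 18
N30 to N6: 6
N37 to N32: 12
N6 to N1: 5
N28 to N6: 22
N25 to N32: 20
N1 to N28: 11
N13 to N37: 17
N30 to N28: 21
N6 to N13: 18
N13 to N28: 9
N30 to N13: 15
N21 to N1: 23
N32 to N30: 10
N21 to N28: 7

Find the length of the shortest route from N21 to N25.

20

Candidate routes:
N21–N1–N25: 23+2 = 25
N21–N28–N25: 7+25 = 32
N21–N28–N1–N6–N25: 7+11+5+4 = 27
N21–N28–N1–N25: 7+11+2 = 20
The minimum is 20 via N21–N28–N1–N25.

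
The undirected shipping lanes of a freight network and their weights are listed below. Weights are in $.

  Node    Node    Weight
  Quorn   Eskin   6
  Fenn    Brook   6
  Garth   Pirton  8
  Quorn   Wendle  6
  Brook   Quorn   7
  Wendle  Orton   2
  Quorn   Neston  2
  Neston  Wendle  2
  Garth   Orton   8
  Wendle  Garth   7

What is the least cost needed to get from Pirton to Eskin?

Settle nodes by increasing distance from Pirton:
Pirton: 0
Garth: 8  (via Pirton)
Wendle: 15  (via Garth)
Orton: 16  (via Garth)
Neston: 17  (via Wendle)
Quorn: 19  (via Neston)
Eskin: 25  (via Quorn)
Shortest route: Pirton–Garth–Wendle–Neston–Quorn–Eskin = $25.

$25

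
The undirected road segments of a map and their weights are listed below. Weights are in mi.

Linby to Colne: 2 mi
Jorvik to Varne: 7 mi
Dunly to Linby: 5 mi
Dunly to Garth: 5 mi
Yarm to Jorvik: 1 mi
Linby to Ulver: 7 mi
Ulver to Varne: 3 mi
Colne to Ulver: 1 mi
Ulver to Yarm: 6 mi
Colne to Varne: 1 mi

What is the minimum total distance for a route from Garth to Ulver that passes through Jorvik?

Shortest Garth→Jorvik: Garth–Dunly–Linby–Colne–Varne–Jorvik = 20
Shortest Jorvik→Ulver: Jorvik–Yarm–Ulver = 7
Total via Jorvik: 20 + 7 = 27 mi.

27 mi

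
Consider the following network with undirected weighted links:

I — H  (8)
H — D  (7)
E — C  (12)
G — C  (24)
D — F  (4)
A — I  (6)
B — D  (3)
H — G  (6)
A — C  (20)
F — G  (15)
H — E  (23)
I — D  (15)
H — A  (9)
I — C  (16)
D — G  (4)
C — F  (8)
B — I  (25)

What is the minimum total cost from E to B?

27

Compare a few routes:
E–H–G–D–B: 23+6+4+3 = 36
E–H–D–B: 23+7+3 = 33
E–C–F–D–B: 12+8+4+3 = 27
The minimum is 27 via E–C–F–D–B.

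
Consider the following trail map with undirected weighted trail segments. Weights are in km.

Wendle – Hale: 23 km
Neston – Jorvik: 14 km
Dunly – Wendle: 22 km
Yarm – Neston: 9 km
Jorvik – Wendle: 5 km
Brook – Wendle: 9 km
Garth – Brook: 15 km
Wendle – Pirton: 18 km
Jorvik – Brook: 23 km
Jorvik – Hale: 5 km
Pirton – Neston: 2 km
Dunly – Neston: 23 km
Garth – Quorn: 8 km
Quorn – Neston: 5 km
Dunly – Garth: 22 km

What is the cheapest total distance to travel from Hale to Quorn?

Candidate routes:
Hale–Jorvik–Wendle–Pirton–Neston–Quorn: 5+5+18+2+5 = 35
Hale–Jorvik–Wendle–Brook–Garth–Quorn: 5+5+9+15+8 = 42
Hale–Jorvik–Neston–Quorn: 5+14+5 = 24
The minimum is 24 km via Hale–Jorvik–Neston–Quorn.

24 km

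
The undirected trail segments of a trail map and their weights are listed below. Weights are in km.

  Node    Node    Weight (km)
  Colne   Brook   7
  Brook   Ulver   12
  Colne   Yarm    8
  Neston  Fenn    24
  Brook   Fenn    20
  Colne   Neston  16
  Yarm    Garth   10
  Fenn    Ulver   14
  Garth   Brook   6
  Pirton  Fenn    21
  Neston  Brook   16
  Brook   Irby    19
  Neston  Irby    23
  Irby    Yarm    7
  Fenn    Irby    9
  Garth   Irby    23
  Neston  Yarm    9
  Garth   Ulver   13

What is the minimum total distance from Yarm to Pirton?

37 km

Settle nodes by increasing distance from Yarm:
Yarm: 0
Irby: 7  (via Yarm)
Colne: 8  (via Yarm)
Neston: 9  (via Yarm)
Garth: 10  (via Yarm)
Brook: 15  (via Colne)
Fenn: 16  (via Irby)
Ulver: 23  (via Garth)
Pirton: 37  (via Fenn)
Shortest route: Yarm–Irby–Fenn–Pirton = 37 km.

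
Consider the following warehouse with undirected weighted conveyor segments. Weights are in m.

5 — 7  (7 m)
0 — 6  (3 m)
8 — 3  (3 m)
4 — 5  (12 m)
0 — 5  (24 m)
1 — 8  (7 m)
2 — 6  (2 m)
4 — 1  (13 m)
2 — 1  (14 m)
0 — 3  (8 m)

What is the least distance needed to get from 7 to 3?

Candidate routes:
7–5–0–3: 7+24+8 = 39
7–5–4–1–8–3: 7+12+13+7+3 = 42
Cheapest is 7–5–0–3 at 39 m.

39 m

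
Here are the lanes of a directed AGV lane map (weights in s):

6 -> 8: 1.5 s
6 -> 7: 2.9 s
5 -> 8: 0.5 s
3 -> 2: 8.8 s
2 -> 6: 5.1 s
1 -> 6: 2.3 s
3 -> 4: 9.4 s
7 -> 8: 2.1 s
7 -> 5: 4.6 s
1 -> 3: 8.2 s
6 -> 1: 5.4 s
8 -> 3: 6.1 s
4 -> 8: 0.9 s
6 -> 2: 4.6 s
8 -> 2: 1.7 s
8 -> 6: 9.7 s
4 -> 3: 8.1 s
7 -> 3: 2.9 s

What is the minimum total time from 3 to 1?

Enumerating some paths:
3–4–8–2–6–1: 9.4+0.9+1.7+5.1+5.4 = 22.5
3–2–6–1: 8.8+5.1+5.4 = 19.3
3–4–8–6–1: 9.4+0.9+9.7+5.4 = 25.4
The minimum is 19.3 s via 3–2–6–1.

19.3 s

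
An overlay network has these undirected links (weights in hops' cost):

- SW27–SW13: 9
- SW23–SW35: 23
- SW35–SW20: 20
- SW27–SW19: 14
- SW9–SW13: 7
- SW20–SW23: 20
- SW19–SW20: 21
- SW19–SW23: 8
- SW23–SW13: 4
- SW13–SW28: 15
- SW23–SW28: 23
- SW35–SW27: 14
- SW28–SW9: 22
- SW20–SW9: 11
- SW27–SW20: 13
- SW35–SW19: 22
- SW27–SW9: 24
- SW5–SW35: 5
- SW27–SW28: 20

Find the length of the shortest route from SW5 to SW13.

28 hops' cost

Compare a few routes:
SW5 - SW35 - SW20 - SW9 - SW13: 5+20+11+7 = 43
SW5 - SW35 - SW19 - SW23 - SW13: 5+22+8+4 = 39
SW5 - SW35 - SW27 - SW13: 5+14+9 = 28
SW5 - SW35 - SW23 - SW13: 5+23+4 = 32
The minimum is 28 hops' cost via SW5 - SW35 - SW27 - SW13.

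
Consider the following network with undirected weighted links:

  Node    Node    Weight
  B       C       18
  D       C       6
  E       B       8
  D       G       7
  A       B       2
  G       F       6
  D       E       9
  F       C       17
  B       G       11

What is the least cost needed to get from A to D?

19

Candidate routes:
A–B–C–D: 2+18+6 = 26
A–B–E–D: 2+8+9 = 19
A–B–G–D: 2+11+7 = 20
Cheapest is A–B–E–D at 19.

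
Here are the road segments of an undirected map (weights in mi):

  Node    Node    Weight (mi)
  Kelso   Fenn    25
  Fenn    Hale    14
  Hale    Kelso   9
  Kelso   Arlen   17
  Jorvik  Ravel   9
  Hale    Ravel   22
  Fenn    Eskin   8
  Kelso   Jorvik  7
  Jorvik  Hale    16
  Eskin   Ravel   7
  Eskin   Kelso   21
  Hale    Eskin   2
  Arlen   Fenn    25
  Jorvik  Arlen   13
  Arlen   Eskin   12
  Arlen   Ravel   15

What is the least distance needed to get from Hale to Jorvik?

16 mi

Compare a few routes:
Hale → Eskin → Arlen → Jorvik: 2+12+13 = 27
Hale → Jorvik: 16 = 16
Hale → Eskin → Ravel → Jorvik: 2+7+9 = 18
The minimum is 16 mi via Hale → Jorvik.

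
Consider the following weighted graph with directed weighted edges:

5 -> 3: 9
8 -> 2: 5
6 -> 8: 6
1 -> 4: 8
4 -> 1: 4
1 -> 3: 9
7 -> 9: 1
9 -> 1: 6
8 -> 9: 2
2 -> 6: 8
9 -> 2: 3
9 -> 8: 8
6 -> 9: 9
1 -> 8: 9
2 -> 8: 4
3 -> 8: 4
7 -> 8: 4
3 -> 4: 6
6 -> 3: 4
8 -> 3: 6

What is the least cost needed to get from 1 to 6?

Enumerating some paths:
1–3–8–2–6: 9+4+5+8 = 26
1–8–2–6: 9+5+8 = 22
Cheapest is 1–8–2–6 at 22.

22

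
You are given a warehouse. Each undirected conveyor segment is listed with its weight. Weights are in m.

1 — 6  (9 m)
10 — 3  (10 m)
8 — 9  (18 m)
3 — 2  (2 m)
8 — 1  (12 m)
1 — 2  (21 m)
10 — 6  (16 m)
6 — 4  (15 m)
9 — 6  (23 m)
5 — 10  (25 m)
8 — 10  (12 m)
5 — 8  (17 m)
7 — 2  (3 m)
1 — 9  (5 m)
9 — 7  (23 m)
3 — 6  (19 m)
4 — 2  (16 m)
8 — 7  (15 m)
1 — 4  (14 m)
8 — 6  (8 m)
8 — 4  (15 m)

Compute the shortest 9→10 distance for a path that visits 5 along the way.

Shortest 9→5: 9–1–8–5 = 34
Shortest 5→10: 5–10 = 25
Total via 5: 34 + 25 = 59 m.

59 m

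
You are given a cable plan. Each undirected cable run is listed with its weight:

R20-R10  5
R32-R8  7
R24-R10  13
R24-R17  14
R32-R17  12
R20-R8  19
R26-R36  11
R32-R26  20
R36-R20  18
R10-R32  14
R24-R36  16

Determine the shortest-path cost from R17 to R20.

Shortest distances from R17:
R17: 0
R32: 12  (via R17)
R24: 14  (via R17)
R8: 19  (via R32)
R10: 26  (via R32)
R36: 30  (via R24)
R20: 31  (via R10)
Shortest route: R17 → R32 → R10 → R20 = 31.

31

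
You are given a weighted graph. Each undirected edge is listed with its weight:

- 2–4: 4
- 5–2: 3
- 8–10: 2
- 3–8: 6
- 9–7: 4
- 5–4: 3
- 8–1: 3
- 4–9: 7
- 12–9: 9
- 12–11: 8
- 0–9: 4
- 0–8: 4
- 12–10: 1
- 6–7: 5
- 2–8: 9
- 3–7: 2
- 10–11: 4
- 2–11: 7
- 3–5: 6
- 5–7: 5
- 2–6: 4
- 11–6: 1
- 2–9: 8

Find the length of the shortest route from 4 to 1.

Running Dijkstra from 4:
4: 0
5: 3  (via 4)
2: 4  (via 4)
9: 7  (via 4)
6: 8  (via 2)
7: 8  (via 5)
3: 9  (via 5)
11: 9  (via 6)
0: 11  (via 9)
8: 13  (via 2)
10: 13  (via 11)
12: 14  (via 10)
1: 16  (via 8)
Shortest route: 4 → 2 → 8 → 1 = 16.

16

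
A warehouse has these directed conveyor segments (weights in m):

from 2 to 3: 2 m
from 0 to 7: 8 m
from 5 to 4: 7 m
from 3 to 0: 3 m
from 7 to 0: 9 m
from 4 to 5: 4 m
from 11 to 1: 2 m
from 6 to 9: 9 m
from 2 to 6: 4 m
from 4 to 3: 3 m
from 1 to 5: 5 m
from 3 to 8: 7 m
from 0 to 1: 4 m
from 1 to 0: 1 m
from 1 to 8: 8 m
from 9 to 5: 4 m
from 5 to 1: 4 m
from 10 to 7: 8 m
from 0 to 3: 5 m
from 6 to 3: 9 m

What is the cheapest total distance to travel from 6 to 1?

Enumerating some paths:
6–9–5–1: 9+4+4 = 17
6–9–5–4–3–0–1: 9+4+7+3+3+4 = 30
6–3–0–1: 9+3+4 = 16
The minimum is 16 m via 6–3–0–1.

16 m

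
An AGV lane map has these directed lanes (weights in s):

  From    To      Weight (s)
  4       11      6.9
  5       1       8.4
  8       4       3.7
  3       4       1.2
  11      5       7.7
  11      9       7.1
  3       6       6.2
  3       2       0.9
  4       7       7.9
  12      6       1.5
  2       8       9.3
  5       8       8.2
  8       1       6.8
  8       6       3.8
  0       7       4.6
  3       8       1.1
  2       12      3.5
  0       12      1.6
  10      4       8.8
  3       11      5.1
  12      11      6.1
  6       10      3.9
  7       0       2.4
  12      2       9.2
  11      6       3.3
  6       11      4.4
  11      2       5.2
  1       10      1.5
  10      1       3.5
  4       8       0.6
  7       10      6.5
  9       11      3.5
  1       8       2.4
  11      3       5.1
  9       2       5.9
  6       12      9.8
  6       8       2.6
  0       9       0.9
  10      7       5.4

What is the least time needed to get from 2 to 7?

14.3 s

Candidate routes:
2 → 12 → 6 → 8 → 1 → 10 → 7: 3.5+1.5+2.6+6.8+1.5+5.4 = 21.3
2 → 12 → 6 → 10 → 7: 3.5+1.5+3.9+5.4 = 14.3
2 → 12 → 6 → 8 → 4 → 7: 3.5+1.5+2.6+3.7+7.9 = 19.2
2 → 8 → 4 → 7: 9.3+3.7+7.9 = 20.9
The minimum is 14.3 s via 2 → 12 → 6 → 10 → 7.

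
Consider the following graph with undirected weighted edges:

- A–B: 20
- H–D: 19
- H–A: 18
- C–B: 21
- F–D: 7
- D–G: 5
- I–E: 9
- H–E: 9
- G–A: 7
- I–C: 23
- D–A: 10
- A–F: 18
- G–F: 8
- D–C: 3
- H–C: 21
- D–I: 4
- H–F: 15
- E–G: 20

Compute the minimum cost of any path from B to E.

Compare a few routes:
B - A - G - D - I - E: 20+7+5+4+9 = 45
B - C - D - I - E: 21+3+4+9 = 37
B - A - D - I - E: 20+10+4+9 = 43
Cheapest is B - C - D - I - E at 37.

37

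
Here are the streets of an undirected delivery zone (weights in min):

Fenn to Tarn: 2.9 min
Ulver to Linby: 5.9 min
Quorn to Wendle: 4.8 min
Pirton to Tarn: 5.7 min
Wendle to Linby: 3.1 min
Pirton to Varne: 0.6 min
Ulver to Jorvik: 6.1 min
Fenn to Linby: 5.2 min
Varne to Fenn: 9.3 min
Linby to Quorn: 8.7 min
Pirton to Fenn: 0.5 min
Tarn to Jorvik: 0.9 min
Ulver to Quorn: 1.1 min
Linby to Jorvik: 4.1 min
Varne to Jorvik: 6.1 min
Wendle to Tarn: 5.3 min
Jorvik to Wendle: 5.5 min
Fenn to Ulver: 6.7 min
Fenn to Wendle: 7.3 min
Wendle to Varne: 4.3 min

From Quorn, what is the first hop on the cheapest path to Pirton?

Enumerating some paths:
Quorn → Ulver → Fenn → Pirton: 1.1+6.7+0.5 = 8.3
Quorn → Wendle → Varne → Pirton: 4.8+4.3+0.6 = 9.7
Quorn → Wendle → Fenn → Pirton: 4.8+7.3+0.5 = 12.6
Quorn → Ulver → Jorvik → Tarn → Fenn → Pirton: 1.1+6.1+0.9+2.9+0.5 = 11.5
The minimum is 8.3 min via Quorn → Ulver → Fenn → Pirton.
So from Quorn the first move is to Ulver.

Ulver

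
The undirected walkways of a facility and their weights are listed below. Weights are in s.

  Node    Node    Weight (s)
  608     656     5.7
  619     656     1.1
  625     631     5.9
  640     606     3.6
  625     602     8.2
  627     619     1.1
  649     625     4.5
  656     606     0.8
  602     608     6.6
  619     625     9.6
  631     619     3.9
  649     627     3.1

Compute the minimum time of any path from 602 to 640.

16.7 s

Compare a few routes:
602 → 625 → 649 → 627 → 619 → 656 → 606 → 640: 8.2+4.5+3.1+1.1+1.1+0.8+3.6 = 22.4
602 → 608 → 656 → 606 → 640: 6.6+5.7+0.8+3.6 = 16.7
The minimum is 16.7 s via 602 → 608 → 656 → 606 → 640.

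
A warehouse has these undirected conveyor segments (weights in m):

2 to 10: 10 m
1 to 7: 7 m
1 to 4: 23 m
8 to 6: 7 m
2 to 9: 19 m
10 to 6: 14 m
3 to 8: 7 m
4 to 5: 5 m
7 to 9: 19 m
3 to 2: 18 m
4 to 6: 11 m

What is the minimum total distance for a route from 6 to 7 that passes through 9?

62 m

Best 6 to 9: 6 → 10 → 2 → 9 costing 43
Best 9 to 7: 9 → 7 costing 19
Total via 9: 43 + 19 = 62 m.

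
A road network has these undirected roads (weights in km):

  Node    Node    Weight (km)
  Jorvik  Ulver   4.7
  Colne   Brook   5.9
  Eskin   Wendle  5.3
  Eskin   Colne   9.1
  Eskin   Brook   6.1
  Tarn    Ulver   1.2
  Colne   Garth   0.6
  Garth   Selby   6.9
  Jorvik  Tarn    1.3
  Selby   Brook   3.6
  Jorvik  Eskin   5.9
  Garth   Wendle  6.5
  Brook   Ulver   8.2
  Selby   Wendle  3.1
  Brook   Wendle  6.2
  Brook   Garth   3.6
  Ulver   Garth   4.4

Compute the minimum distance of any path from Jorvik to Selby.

13.8 km

Enumerating some paths:
Jorvik → Eskin → Wendle → Selby: 5.9+5.3+3.1 = 14.3
Jorvik → Tarn → Ulver → Garth → Brook → Selby: 1.3+1.2+4.4+3.6+3.6 = 14.1
Jorvik → Tarn → Ulver → Garth → Selby: 1.3+1.2+4.4+6.9 = 13.8
Jorvik → Tarn → Ulver → Brook → Selby: 1.3+1.2+8.2+3.6 = 14.3
The minimum is 13.8 km via Jorvik → Tarn → Ulver → Garth → Selby.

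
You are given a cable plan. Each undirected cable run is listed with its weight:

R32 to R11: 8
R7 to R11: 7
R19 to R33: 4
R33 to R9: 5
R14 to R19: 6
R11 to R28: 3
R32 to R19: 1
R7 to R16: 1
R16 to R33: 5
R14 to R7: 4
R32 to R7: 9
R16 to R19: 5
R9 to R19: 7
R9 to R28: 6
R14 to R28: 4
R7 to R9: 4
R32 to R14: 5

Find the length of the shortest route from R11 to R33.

Enumerating some paths:
R11–R7–R16–R19–R33: 7+1+5+4 = 17
R11–R7–R16–R33: 7+1+5 = 13
R11–R28–R9–R33: 3+6+5 = 14
R11–R7–R9–R33: 7+4+5 = 16
The minimum is 13 via R11–R7–R16–R33.

13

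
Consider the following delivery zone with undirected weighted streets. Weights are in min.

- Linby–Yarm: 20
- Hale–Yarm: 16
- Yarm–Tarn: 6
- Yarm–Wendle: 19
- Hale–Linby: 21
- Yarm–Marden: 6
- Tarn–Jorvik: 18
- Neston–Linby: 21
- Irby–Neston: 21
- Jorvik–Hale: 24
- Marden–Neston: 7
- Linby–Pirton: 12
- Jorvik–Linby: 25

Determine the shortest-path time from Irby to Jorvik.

58 min

Shortest distances from Irby:
Irby: 0
Neston: 21  (via Irby)
Marden: 28  (via Neston)
Yarm: 34  (via Marden)
Tarn: 40  (via Yarm)
Linby: 42  (via Neston)
Hale: 50  (via Yarm)
Wendle: 53  (via Yarm)
Pirton: 54  (via Linby)
Jorvik: 58  (via Tarn)
Shortest route: Irby → Neston → Marden → Yarm → Tarn → Jorvik = 58 min.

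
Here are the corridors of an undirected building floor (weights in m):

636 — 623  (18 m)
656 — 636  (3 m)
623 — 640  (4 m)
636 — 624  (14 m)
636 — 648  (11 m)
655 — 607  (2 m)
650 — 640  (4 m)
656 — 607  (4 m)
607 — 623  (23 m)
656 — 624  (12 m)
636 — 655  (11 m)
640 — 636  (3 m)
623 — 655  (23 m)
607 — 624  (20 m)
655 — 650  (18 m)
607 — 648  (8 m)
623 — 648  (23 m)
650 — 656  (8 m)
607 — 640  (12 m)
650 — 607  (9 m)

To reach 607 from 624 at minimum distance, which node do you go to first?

Enumerating some paths:
624 - 607: 20 = 20
624 - 656 - 607: 12+4 = 16
The minimum is 16 m via 624 - 656 - 607.
So from 624 the first move is to 656.

656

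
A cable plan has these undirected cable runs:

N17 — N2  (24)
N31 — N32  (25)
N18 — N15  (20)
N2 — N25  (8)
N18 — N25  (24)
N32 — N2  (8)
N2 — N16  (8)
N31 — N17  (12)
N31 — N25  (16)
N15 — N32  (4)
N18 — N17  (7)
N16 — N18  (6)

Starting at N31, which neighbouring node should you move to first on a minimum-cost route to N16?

N17

Candidate routes:
N31 → N25 → N2 → N16: 16+8+8 = 32
N31 → N17 → N18 → N16: 12+7+6 = 25
Cheapest is N31 → N17 → N18 → N16 at 25.
So from N31 the first move is to N17.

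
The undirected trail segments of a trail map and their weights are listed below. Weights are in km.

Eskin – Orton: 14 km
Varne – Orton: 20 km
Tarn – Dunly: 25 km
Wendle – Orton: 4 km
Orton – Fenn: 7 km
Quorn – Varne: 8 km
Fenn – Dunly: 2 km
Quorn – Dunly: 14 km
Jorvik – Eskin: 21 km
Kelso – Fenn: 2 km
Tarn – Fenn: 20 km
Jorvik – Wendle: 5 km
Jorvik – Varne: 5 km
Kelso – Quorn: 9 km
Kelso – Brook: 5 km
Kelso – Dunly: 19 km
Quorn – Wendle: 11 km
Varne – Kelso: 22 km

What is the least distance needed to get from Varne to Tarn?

Settle nodes by increasing distance from Varne:
Varne: 0
Jorvik: 5  (via Varne)
Quorn: 8  (via Varne)
Wendle: 10  (via Jorvik)
Orton: 14  (via Wendle)
Kelso: 17  (via Quorn)
Fenn: 19  (via Kelso)
Dunly: 21  (via Fenn)
Brook: 22  (via Kelso)
Eskin: 26  (via Jorvik)
Tarn: 39  (via Fenn)
Shortest route: Varne–Quorn–Kelso–Fenn–Tarn = 39 km.

39 km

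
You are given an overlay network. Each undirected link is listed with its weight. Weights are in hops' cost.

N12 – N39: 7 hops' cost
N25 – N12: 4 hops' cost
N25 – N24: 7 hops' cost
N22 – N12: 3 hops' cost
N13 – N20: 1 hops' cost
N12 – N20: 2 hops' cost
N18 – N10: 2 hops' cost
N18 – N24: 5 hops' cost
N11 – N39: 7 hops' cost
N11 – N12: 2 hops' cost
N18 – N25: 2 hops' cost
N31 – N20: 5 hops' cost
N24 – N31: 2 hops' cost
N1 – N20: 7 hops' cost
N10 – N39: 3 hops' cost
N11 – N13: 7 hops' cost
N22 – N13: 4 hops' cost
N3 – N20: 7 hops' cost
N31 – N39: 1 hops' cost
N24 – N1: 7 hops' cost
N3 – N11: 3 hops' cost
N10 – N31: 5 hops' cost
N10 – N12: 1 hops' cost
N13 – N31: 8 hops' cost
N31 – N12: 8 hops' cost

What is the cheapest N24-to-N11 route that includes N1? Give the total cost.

Best N24 to N1: N24 → N1 costing 7
Shortest N1→N11: N1 → N20 → N12 → N11 = 11
Total via N1: 7 + 11 = 18 hops' cost.

18 hops' cost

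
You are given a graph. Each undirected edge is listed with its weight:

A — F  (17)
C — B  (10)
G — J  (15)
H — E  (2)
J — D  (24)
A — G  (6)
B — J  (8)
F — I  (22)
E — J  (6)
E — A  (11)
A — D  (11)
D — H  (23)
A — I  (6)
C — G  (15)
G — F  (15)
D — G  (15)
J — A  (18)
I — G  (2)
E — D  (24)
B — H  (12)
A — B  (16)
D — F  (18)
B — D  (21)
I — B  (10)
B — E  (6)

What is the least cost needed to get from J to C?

18

Settle nodes by increasing distance from J:
J: 0
E: 6  (via J)
B: 8  (via J)
H: 8  (via E)
G: 15  (via J)
A: 17  (via E)
I: 17  (via G)
C: 18  (via B)
Shortest route: J–B–C = 18.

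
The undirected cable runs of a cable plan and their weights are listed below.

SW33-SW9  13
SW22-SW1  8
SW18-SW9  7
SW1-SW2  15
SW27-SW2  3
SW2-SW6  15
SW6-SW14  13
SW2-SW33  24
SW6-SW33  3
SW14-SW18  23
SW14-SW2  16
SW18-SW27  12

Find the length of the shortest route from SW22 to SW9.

Running Dijkstra from SW22:
SW22: 0
SW1: 8  (via SW22)
SW2: 23  (via SW1)
SW27: 26  (via SW2)
SW6: 38  (via SW2)
SW18: 38  (via SW27)
SW14: 39  (via SW2)
SW33: 41  (via SW6)
SW9: 45  (via SW18)
Shortest route: SW22–SW1–SW2–SW27–SW18–SW9 = 45.

45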